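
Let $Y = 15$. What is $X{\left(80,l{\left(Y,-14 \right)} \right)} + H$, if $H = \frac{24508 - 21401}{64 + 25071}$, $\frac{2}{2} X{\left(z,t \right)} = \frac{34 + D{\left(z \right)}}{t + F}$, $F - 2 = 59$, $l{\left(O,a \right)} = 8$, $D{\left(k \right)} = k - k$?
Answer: $\frac{1068973}{1734315} \approx 0.61637$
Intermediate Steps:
$D{\left(k \right)} = 0$
$F = 61$ ($F = 2 + 59 = 61$)
$X{\left(z,t \right)} = \frac{34}{61 + t}$ ($X{\left(z,t \right)} = \frac{34 + 0}{t + 61} = \frac{34}{61 + t}$)
$H = \frac{3107}{25135} \approx 0.12361$
$X{\left(80,l{\left(Y,-14 \right)} \right)} + H = \frac{34}{61 + 8} + \frac{3107}{25135} = \frac{34}{69} + \frac{3107}{25135} = \frac{1068973}{1734315}$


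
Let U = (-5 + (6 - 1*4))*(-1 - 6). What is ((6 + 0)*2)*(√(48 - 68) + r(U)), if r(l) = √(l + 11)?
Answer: 48*√2 + 24*I*√5 ≈ 67.882 + 53.666*I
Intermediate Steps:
U = 21 (U = (-5 + (6 - 4))*(-7) = (-5 + 2)*(-7) = -3*(-7) = 21)
r(l) = √(11 + l)
((6 + 0)*2)*(√(48 - 68) + r(U)) = ((6 + 0)*2)*(√(48 - 68) + √(11 + 21)) = (6*2)*(√(-20) + √32) = 12*(2*I*√5 + 4*√2) = 12*(4*√2 + 2*I*√5) = 48*√2 + 24*I*√5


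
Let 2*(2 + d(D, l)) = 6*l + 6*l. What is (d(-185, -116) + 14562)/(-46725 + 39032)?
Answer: -13864/7693 ≈ -1.8022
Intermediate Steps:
d(D, l) = -2 + 6*l (d(D, l) = -2 + (6*l + 6*l)/2 = -2 + (12*l)/2 = -2 + 6*l)
(d(-185, -116) + 14562)/(-46725 + 39032) = ((-2 + 6*(-116)) + 14562)/(-46725 + 39032) = ((-2 - 696) + 14562)/(-7693) = (-698 + 14562)*(-1/7693) = 13864*(-1/7693) = -13864/7693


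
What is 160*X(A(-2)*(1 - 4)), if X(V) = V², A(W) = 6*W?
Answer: 207360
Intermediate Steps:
160*X(A(-2)*(1 - 4)) = 160*((6*(-2))*(1 - 4))² = 160*(-12*(-3))² = 160*36² = 160*1296 = 207360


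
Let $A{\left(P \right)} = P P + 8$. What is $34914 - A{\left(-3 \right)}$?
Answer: $34897$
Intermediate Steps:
$A{\left(P \right)} = 8 + P^{2}$ ($A{\left(P \right)} = P^{2} + 8 = 8 + P^{2}$)
$34914 - A{\left(-3 \right)} = 34914 - \left(8 + \left(-3\right)^{2}\right) = 34914 - \left(8 + 9\right) = 34914 - 17 = 34897$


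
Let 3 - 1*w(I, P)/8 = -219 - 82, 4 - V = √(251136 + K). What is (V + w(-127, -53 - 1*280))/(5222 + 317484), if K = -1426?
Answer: 1218/161353 - √249710/322706 ≈ 0.0060002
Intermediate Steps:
V = 4 - √249710 (V = 4 - √(251136 - 1426) = 4 - √249710 ≈ -495.71)
w(I, P) = 2432 (w(I, P) = 24 - 8*(-219 - 82) = 24 - 8*(-301) = 24 + 2408 = 2432)
(V + w(-127, -53 - 1*280))/(5222 + 317484) = ((4 - √249710) + 2432)/(5222 + 317484) = (2436 - √249710)/322706 = (2436 - √249710)*(1/322706) = 1218/161353 - √249710/322706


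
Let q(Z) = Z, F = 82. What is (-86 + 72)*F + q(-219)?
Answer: -1367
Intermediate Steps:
(-86 + 72)*F + q(-219) = (-86 + 72)*82 - 219 = -14*82 - 219 = -1148 - 219 = -1367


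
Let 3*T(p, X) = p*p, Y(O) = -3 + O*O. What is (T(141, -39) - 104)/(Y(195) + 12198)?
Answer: 6523/50220 ≈ 0.12989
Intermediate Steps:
Y(O) = -3 + O²
T(p, X) = p²/3 (T(p, X) = (p*p)/3 = p²/3)
(T(141, -39) - 104)/(Y(195) + 12198) = ((⅓)*141² - 104)/((-3 + 195²) + 12198) = ((⅓)*19881 - 104)/((-3 + 38025) + 12198) = (6627 - 104)/(38022 + 12198) = 6523/50220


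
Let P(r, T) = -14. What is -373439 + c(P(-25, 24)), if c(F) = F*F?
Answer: -373243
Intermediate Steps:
c(F) = F²
-373439 + c(P(-25, 24)) = -373439 + (-14)² = -373439 + 196 = -373243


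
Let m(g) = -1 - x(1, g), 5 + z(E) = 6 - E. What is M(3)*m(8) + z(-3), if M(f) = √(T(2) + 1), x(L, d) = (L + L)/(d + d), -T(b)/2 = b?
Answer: 4 - 9*I*√3/8 ≈ 4.0 - 1.9486*I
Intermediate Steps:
T(b) = -2*b
x(L, d) = L/d (x(L, d) = (2*L)/((2*d)) = (2*L)*(1/(2*d)) = L/d)
M(f) = I*√3 (M(f) = √(-2*2 + 1) = √(-4 + 1) = √(-3) = I*√3)
z(E) = 1 - E (z(E) = -5 + (6 - E) = 1 - E)
m(g) = -1 - 1/g
M(3)*m(8) + z(-3) = (I*√3)*((-1 - 1*8)/8) + (1 - 1*(-3)) = (I*√3)*((-1 - 8)/8) + (1 + 3) = (I*√3)*((⅛)*(-9)) + 4 = (I*√3)*(-9/8) + 4 = -9*I*√3/8 + 4 = 4 - 9*I*√3/8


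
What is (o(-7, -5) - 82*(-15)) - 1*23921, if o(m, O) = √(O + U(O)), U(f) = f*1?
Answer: -22691 + I*√10 ≈ -22691.0 + 3.1623*I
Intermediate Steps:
U(f) = f
o(m, O) = √2*√O (o(m, O) = √(O + O) = √(2*O) = √2*√O)
(o(-7, -5) - 82*(-15)) - 1*23921 = (√2*√(-5) - 82*(-15)) - 1*23921 = (√2*(I*√5) + 1230) - 23921 = (I*√10 + 1230) - 23921 = (1230 + I*√10) - 23921 = -22691 + I*√10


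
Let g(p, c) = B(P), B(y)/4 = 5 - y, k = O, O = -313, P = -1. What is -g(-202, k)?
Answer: -24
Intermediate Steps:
k = -313
B(y) = 20 - 4*y (B(y) = 4*(5 - y) = 20 - 4*y)
g(p, c) = 24 (g(p, c) = 20 - 4*(-1) = 20 + 4 = 24)
-g(-202, k) = -1*24 = -24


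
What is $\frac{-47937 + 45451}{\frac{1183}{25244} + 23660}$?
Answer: $- \frac{62756584}{597274223} \approx -0.10507$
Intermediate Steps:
$\frac{-47937 + 45451}{\frac{1183}{25244} + 23660} = - \frac{2486}{1183 \cdot \frac{1}{25244} + 23660} = - \frac{2486}{\frac{1183}{25244} + 23660} = - \frac{2486}{\frac{597274223}{25244}} = \left(-2486\right) \frac{25244}{597274223} = - \frac{62756584}{597274223}$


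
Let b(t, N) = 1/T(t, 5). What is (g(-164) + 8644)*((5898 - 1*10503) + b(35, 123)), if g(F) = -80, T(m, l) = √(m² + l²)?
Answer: -39437220 + 4282*√2/25 ≈ -3.9437e+7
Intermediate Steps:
T(m, l) = √(l² + m²)
b(t, N) = (25 + t²)^(-½) (b(t, N) = 1/(√(5² + t²)) = 1/(√(25 + t²)) = (25 + t²)^(-½))
(g(-164) + 8644)*((5898 - 1*10503) + b(35, 123)) = (-80 + 8644)*((5898 - 1*10503) + (25 + 35²)^(-½)) = 8564*((5898 - 10503) + (25 + 1225)^(-½)) = 8564*(-4605 + 1250^(-½)) = 8564*(-4605 + √2/50) = -39437220 + 4282*√2/25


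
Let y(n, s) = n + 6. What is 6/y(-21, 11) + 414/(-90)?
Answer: -5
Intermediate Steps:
y(n, s) = 6 + n
6/y(-21, 11) + 414/(-90) = 6/(6 - 21) + 414/(-90) = 6/(-15) + 414*(-1/90) = 6*(-1/15) - 23/5 = -⅖ - 23/5 = -5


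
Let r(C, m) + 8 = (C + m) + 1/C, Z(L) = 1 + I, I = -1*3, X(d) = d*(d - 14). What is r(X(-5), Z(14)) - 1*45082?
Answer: -4274714/95 ≈ -44997.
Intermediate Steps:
X(d) = d*(-14 + d)
I = -3
Z(L) = -2 (Z(L) = 1 - 3 = -2)
r(C, m) = -8 + C + m + 1/C (r(C, m) = -8 + ((C + m) + 1/C) = -8 + (C + m + 1/C) = -8 + C + m + 1/C)
r(X(-5), Z(14)) - 1*45082 = (-8 - 5*(-14 - 5) - 2 + 1/(-5*(-14 - 5))) - 1*45082 = (-8 - 5*(-19) - 2 + 1/(-5*(-19))) - 45082 = (-8 + 95 - 2 + 1/95) - 45082 = 8076/95 - 45082 = -4274714/95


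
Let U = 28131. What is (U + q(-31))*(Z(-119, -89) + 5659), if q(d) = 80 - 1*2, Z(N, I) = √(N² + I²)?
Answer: 159634731 + 28209*√22082 ≈ 1.6383e+8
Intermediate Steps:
Z(N, I) = √(I² + N²)
q(d) = 78 (q(d) = 80 - 2 = 78)
(U + q(-31))*(Z(-119, -89) + 5659) = (28131 + 78)*(√((-89)² + (-119)²) + 5659) = 28209*(√(7921 + 14161) + 5659) = 28209*(√22082 + 5659) = 28209*(5659 + √22082) = 159634731 + 28209*√22082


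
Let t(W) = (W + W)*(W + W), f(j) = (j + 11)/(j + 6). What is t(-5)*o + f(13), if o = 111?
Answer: 210924/19 ≈ 11101.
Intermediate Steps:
f(j) = (11 + j)/(6 + j)
t(W) = 4*W² (t(W) = (2*W)*(2*W) = 4*W²)
t(-5)*o + f(13) = (4*(-5)²)*111 + (11 + 13)/(6 + 13) = (4*25)*111 + 24/19 = 100*111 + (1/19)*24 = 11100 + 24/19 = 210924/19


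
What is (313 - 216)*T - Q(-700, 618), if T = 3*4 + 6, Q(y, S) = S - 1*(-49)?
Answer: 1079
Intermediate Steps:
Q(y, S) = 49 + S (Q(y, S) = S + 49 = 49 + S)
T = 18 (T = 12 + 6 = 18)
(313 - 216)*T - Q(-700, 618) = (313 - 216)*18 - (49 + 618) = 97*18 - 1*667 = 1746 - 667 = 1079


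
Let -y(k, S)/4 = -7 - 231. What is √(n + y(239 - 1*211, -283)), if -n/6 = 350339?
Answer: I*√2101082 ≈ 1449.5*I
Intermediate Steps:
n = -2102034 (n = -6*350339 = -2102034)
y(k, S) = 952 (y(k, S) = -4*(-7 - 231) = -4*(-238) = 952)
√(n + y(239 - 1*211, -283)) = √(-2102034 + 952) = √(-2101082) = I*√2101082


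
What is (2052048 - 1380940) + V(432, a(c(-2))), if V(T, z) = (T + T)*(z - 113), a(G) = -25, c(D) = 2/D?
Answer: 551876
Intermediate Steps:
V(T, z) = 2*T*(-113 + z) (V(T, z) = (2*T)*(-113 + z) = 2*T*(-113 + z))
(2052048 - 1380940) + V(432, a(c(-2))) = (2052048 - 1380940) + 2*432*(-113 - 25) = 671108 + 2*432*(-138) = 671108 - 119232 = 551876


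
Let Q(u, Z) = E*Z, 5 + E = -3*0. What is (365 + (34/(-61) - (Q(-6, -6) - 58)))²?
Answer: 573075721/3721 ≈ 1.5401e+5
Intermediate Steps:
E = -5 (E = -5 - 3*0 = -5 + 0 = -5)
Q(u, Z) = -5*Z
(365 + (34/(-61) - (Q(-6, -6) - 58)))² = (365 + (34/(-61) - (-5*(-6) - 58)))² = (365 + (34*(-1/61) - (30 - 58)))² = (365 + (-34/61 - 1*(-28)))² = (365 + (-34/61 + 28))² = (365 + 1674/61)² = (23939/61)² = 573075721/3721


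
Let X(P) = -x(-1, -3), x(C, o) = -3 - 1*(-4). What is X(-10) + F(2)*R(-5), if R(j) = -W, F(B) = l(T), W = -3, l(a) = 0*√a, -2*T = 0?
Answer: -1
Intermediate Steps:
T = 0 (T = -½*0 = 0)
l(a) = 0
x(C, o) = 1 (x(C, o) = -3 + 4 = 1)
F(B) = 0
X(P) = -1 (X(P) = -1*1 = -1)
R(j) = 3 (R(j) = -1*(-3) = 3)
X(-10) + F(2)*R(-5) = -1 + 0*3 = -1 + 0 = -1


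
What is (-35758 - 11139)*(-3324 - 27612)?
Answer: 1450805592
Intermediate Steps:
(-35758 - 11139)*(-3324 - 27612) = -46897*(-30936) = 1450805592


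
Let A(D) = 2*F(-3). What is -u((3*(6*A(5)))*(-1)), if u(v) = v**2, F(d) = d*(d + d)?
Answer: -419904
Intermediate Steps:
F(d) = 2*d**2 (F(d) = d*(2*d) = 2*d**2)
A(D) = 36 (A(D) = 2*(2*(-3)**2) = 2*(2*9) = 2*18 = 36)
-u((3*(6*A(5)))*(-1)) = -((3*(6*36))*(-1))**2 = -((3*216)*(-1))**2 = -(648*(-1))**2 = -1*(-648)**2 = -1*419904 = -419904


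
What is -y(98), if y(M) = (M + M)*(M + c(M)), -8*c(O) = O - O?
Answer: -19208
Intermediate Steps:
c(O) = 0 (c(O) = -(O - O)/8 = -⅛*0 = 0)
y(M) = 2*M² (y(M) = (M + M)*(M + 0) = (2*M)*M = 2*M²)
-y(98) = -2*98² = -2*9604 = -1*19208 = -19208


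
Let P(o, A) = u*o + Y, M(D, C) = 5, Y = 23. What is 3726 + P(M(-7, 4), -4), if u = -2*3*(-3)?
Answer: 3839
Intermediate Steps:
u = 18 (u = -6*(-3) = 18)
P(o, A) = 23 + 18*o (P(o, A) = 18*o + 23 = 23 + 18*o)
3726 + P(M(-7, 4), -4) = 3726 + (23 + 18*5) = 3726 + (23 + 90) = 3726 + 113 = 3839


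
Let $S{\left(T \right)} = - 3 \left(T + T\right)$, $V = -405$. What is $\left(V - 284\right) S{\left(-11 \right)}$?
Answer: $-45474$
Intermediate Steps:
$S{\left(T \right)} = - 6 T$ ($S{\left(T \right)} = - 3 \cdot 2 T = - 6 T$)
$\left(V - 284\right) S{\left(-11 \right)} = \left(-405 - 284\right) \left(\left(-6\right) \left(-11\right)\right) = \left(-689\right) 66 = -45474$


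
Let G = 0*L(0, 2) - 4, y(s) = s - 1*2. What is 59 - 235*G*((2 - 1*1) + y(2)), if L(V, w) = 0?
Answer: 999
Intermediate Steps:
y(s) = -2 + s (y(s) = s - 2 = -2 + s)
G = -4 (G = 0*0 - 4 = 0 - 4 = -4)
59 - 235*G*((2 - 1*1) + y(2)) = 59 - (-940)*((2 - 1*1) + (-2 + 2)) = 59 - (-940)*((2 - 1) + 0) = 59 - (-940)*(1 + 0) = 59 - (-940) = 59 - 235*(-4) = 59 + 940 = 999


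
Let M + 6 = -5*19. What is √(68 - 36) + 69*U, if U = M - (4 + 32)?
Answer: -9453 + 4*√2 ≈ -9447.3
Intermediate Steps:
M = -101 (M = -6 - 5*19 = -6 - 95 = -101)
U = -137 (U = -101 - (4 + 32) = -101 - 1*36 = -101 - 36 = -137)
√(68 - 36) + 69*U = √(68 - 36) + 69*(-137) = √32 - 9453 = 4*√2 - 9453 = -9453 + 4*√2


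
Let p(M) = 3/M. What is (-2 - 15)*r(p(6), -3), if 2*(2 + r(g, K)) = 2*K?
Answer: 85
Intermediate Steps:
r(g, K) = -2 + K (r(g, K) = -2 + (2*K)/2 = -2 + K)
(-2 - 15)*r(p(6), -3) = (-2 - 15)*(-2 - 3) = -17*(-5) = 85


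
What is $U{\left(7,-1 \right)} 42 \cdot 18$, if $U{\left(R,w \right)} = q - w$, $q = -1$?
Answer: $0$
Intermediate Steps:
$U{\left(R,w \right)} = -1 - w$
$U{\left(7,-1 \right)} 42 \cdot 18 = \left(-1 - -1\right) 42 \cdot 18 = \left(-1 + 1\right) 42 \cdot 18 = 0 \cdot 42 \cdot 18 = 0 \cdot 18 = 0$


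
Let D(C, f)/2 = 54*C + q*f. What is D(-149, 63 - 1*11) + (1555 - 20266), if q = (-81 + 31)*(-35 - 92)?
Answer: 625597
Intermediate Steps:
q = 6350 (q = -50*(-127) = 6350)
D(C, f) = 108*C + 12700*f (D(C, f) = 2*(54*C + 6350*f) = 108*C + 12700*f)
D(-149, 63 - 1*11) + (1555 - 20266) = (108*(-149) + 12700*(63 - 1*11)) + (1555 - 20266) = (-16092 + 12700*(63 - 11)) - 18711 = (-16092 + 12700*52) - 18711 = (-16092 + 660400) - 18711 = 644308 - 18711 = 625597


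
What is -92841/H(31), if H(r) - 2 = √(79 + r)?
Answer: 92841/53 - 92841*√110/106 ≈ -7434.4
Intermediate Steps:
H(r) = 2 + √(79 + r)
-92841/H(31) = -92841/(2 + √(79 + 31)) = -92841/(2 + √110)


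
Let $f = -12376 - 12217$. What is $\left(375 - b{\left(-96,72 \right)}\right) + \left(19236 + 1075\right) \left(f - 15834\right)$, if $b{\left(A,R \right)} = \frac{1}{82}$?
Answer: $- \frac{67331218605}{82} \approx -8.2111 \cdot 10^{8}$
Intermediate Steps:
$b{\left(A,R \right)} = \frac{1}{82}$
$f = -24593$ ($f = -12376 - 12217 = -24593$)
$\left(375 - b{\left(-96,72 \right)}\right) + \left(19236 + 1075\right) \left(f - 15834\right) = \left(375 - \frac{1}{82}\right) + \left(19236 + 1075\right) \left(-24593 - 15834\right) = \left(375 - \frac{1}{82}\right) + 20311 \left(-40427\right) = \frac{30749}{82} - 821112797 = - \frac{67331218605}{82}$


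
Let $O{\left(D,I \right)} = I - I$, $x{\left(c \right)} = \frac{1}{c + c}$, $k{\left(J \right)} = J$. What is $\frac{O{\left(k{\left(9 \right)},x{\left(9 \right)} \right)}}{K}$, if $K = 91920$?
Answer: $0$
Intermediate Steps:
$x{\left(c \right)} = \frac{1}{2 c}$
$O{\left(D,I \right)} = 0$
$\frac{O{\left(k{\left(9 \right)},x{\left(9 \right)} \right)}}{K} = \frac{0}{91920} = 0 \cdot \frac{1}{91920} = 0$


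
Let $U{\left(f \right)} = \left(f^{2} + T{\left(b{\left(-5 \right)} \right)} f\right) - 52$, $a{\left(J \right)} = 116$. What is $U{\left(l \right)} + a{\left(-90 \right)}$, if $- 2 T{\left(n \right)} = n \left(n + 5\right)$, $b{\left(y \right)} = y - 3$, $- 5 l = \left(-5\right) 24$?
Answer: $352$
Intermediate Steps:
$l = 24$ ($l = - \frac{\left(-5\right) 24}{5} = \left(- \frac{1}{5}\right) \left(-120\right) = 24$)
$b{\left(y \right)} = -3 + y$ ($b{\left(y \right)} = y - 3 = -3 + y$)
$T{\left(n \right)} = - \frac{n \left(5 + n\right)}{2}$ ($T{\left(n \right)} = - \frac{n \left(n + 5\right)}{2} = - \frac{n \left(5 + n\right)}{2}$)
$U{\left(f \right)} = -52 + f^{2} - 12 f$ ($U{\left(f \right)} = \left(f^{2} + - \frac{\left(-3 - 5\right) \left(5 - 8\right)}{2} f\right) - 52 = \left(f^{2} + \left(- \frac{1}{2}\right) \left(-8\right) \left(5 - 8\right) f\right) - 52 = \left(f^{2} + \left(- \frac{1}{2}\right) \left(-8\right) \left(-3\right) f\right) - 52 = \left(f^{2} - 12 f\right) - 52 = -52 + f^{2} - 12 f$)
$U{\left(l \right)} + a{\left(-90 \right)} = \left(-52 + 24^{2} - 288\right) + 116 = \left(-52 + 576 - 288\right) + 116 = 236 + 116 = 352$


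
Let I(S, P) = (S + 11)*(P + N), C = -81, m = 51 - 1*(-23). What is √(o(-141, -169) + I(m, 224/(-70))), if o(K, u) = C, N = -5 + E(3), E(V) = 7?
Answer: I*√183 ≈ 13.528*I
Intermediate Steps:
N = 2 (N = -5 + 7 = 2)
m = 74 (m = 51 + 23 = 74)
o(K, u) = -81
I(S, P) = (2 + P)*(11 + S) (I(S, P) = (S + 11)*(P + 2) = (11 + S)*(2 + P) = (2 + P)*(11 + S))
√(o(-141, -169) + I(m, 224/(-70))) = √(-81 + (22 + 2*74 + 11*(224/(-70)) + (224/(-70))*74)) = √(-81 + (22 + 148 + 11*(224*(-1/70)) + (224*(-1/70))*74)) = √(-81 + (22 + 148 + 11*(-16/5) - 16/5*74)) = √(-81 + (22 + 148 - 176/5 - 1184/5)) = √(-81 - 102) = √(-183) = I*√183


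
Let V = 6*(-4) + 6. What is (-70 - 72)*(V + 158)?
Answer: -19880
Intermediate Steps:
V = -18 (V = -24 + 6 = -18)
(-70 - 72)*(V + 158) = (-70 - 72)*(-18 + 158) = -142*140 = -19880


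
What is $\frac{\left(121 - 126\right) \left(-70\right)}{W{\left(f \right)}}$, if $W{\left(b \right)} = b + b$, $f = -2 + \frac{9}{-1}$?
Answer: $- \frac{175}{11} \approx -15.909$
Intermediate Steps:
$f = -11$ ($f = -2 + 9 \left(-1\right) = -2 - 9 = -11$)
$W{\left(b \right)} = 2 b$
$\frac{\left(121 - 126\right) \left(-70\right)}{W{\left(f \right)}} = \frac{\left(121 - 126\right) \left(-70\right)}{2 \left(-11\right)} = \frac{\left(-5\right) \left(-70\right)}{-22} = 350 \left(- \frac{1}{22}\right) = - \frac{175}{11}$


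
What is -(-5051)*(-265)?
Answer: -1338515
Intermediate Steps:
-(-5051)*(-265) = -1*1338515 = -1338515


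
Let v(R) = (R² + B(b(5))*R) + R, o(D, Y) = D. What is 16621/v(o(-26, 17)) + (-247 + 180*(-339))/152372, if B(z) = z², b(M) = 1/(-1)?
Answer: 623586101/23770032 ≈ 26.234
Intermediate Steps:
b(M) = -1
v(R) = R² + 2*R (v(R) = (R² + (-1)²*R) + R = (R² + 1*R) + R = (R² + R) + R = (R + R²) + R = R² + 2*R)
16621/v(o(-26, 17)) + (-247 + 180*(-339))/152372 = 16621/((-26*(2 - 26))) + (-247 + 180*(-339))/152372 = 16621/((-26*(-24))) + (-247 - 61020)*(1/152372) = 16621/624 - 61267*1/152372 = 16621*(1/624) - 61267/152372 = 16621/624 - 61267/152372 = 623586101/23770032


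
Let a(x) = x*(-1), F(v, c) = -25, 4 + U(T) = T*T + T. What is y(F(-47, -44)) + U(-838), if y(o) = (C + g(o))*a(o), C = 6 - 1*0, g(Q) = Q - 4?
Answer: 700827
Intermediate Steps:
U(T) = -4 + T + T² (U(T) = -4 + (T*T + T) = -4 + (T² + T) = -4 + (T + T²) = -4 + T + T²)
a(x) = -x
g(Q) = -4 + Q
C = 6 (C = 6 + 0 = 6)
y(o) = -o*(2 + o) (y(o) = (6 + (-4 + o))*(-o) = (2 + o)*(-o) = -o*(2 + o))
y(F(-47, -44)) + U(-838) = -1*(-25)*(2 - 25) + (-4 - 838 + (-838)²) = -1*(-25)*(-23) + (-4 - 838 + 702244) = -575 + 701402 = 700827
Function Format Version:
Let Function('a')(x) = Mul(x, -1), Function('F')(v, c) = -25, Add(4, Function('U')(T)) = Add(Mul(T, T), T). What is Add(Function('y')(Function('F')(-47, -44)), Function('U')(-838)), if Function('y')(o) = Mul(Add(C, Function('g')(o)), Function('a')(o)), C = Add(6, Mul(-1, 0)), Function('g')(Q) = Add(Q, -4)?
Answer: 700827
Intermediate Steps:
Function('U')(T) = Add(-4, T, Pow(T, 2)) (Function('U')(T) = Add(-4, Add(Mul(T, T), T)) = Add(-4, Add(Pow(T, 2), T)) = Add(-4, Add(T, Pow(T, 2))) = Add(-4, T, Pow(T, 2)))
Function('a')(x) = Mul(-1, x)
Function('g')(Q) = Add(-4, Q)
C = 6 (C = Add(6, 0) = 6)
Function('y')(o) = Mul(-1, o, Add(2, o)) (Function('y')(o) = Mul(Add(6, Add(-4, o)), Mul(-1, o)) = Mul(Add(2, o), Mul(-1, o)) = Mul(-1, o, Add(2, o)))
Add(Function('y')(Function('F')(-47, -44)), Function('U')(-838)) = Add(Mul(-1, -25, Add(2, -25)), Add(-4, -838, Pow(-838, 2))) = Add(Mul(-1, -25, -23), Add(-4, -838, 702244)) = Add(-575, 701402) = 700827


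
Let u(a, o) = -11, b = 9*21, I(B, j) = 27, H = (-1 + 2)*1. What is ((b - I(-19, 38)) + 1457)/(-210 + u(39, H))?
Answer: -1619/221 ≈ -7.3258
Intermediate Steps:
H = 1 (H = 1*1 = 1)
b = 189
((b - I(-19, 38)) + 1457)/(-210 + u(39, H)) = ((189 - 1*27) + 1457)/(-210 - 11) = ((189 - 27) + 1457)/(-221) = (162 + 1457)*(-1/221) = 1619*(-1/221) = -1619/221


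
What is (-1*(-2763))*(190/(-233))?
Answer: -524970/233 ≈ -2253.1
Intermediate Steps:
(-1*(-2763))*(190/(-233)) = 2763*(190*(-1/233)) = 2763*(-190/233) = -524970/233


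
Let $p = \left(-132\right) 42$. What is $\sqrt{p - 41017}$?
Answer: $i \sqrt{46561} \approx 215.78 i$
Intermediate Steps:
$p = -5544$
$\sqrt{p - 41017} = \sqrt{-5544 - 41017} = \sqrt{-46561} = i \sqrt{46561}$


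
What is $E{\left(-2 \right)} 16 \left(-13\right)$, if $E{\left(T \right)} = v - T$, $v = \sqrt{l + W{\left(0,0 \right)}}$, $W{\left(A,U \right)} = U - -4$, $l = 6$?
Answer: $-416 - 208 \sqrt{10} \approx -1073.8$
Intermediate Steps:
$W{\left(A,U \right)} = 4 + U$ ($W{\left(A,U \right)} = U + 4 = 4 + U$)
$v = \sqrt{10}$ ($v = \sqrt{6 + \left(4 + 0\right)} = \sqrt{6 + 4} = \sqrt{10} \approx 3.1623$)
$E{\left(T \right)} = \sqrt{10} - T$
$E{\left(-2 \right)} 16 \left(-13\right) = \left(\sqrt{10} - -2\right) 16 \left(-13\right) = \left(\sqrt{10} + 2\right) 16 \left(-13\right) = \left(2 + \sqrt{10}\right) 16 \left(-13\right) = \left(32 + 16 \sqrt{10}\right) \left(-13\right) = -416 - 208 \sqrt{10}$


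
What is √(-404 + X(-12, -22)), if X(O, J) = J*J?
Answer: 4*√5 ≈ 8.9443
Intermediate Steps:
X(O, J) = J²
√(-404 + X(-12, -22)) = √(-404 + (-22)²) = √(-404 + 484) = √80 = 4*√5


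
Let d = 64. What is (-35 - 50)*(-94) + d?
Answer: 8054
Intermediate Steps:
(-35 - 50)*(-94) + d = (-35 - 50)*(-94) + 64 = -85*(-94) + 64 = 7990 + 64 = 8054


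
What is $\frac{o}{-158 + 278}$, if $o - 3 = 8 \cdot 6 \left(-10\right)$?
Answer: $- \frac{159}{40} \approx -3.975$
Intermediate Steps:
$o = -477$ ($o = 3 + 8 \cdot 6 \left(-10\right) = 3 + 48 \left(-10\right) = 3 - 480 = -477$)
$\frac{o}{-158 + 278} = \frac{1}{-158 + 278} \left(-477\right) = \frac{1}{120} \left(-477\right) = - \frac{159}{40}$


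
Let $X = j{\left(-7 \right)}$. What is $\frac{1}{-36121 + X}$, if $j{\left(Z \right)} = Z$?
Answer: $- \frac{1}{36128} \approx -2.7679 \cdot 10^{-5}$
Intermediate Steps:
$X = -7$
$\frac{1}{-36121 + X} = \frac{1}{-36121 - 7} = \frac{1}{-36128} = - \frac{1}{36128}$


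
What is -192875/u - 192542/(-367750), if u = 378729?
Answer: 995728934/69638794875 ≈ 0.014298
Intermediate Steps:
-192875/u - 192542/(-367750) = -192875/378729 - 192542/(-367750) = -192875*1/378729 - 192542*(-1/367750) = -192875/378729 + 96271/183875 = 995728934/69638794875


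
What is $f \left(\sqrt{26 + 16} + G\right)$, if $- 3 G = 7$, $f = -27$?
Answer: $63 - 27 \sqrt{42} \approx -111.98$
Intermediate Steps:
$G = - \frac{7}{3}$ ($G = \left(- \frac{1}{3}\right) 7 = - \frac{7}{3} \approx -2.3333$)
$f \left(\sqrt{26 + 16} + G\right) = - 27 \left(\sqrt{26 + 16} - \frac{7}{3}\right) = - 27 \left(\sqrt{42} - \frac{7}{3}\right) = - 27 \left(- \frac{7}{3} + \sqrt{42}\right) = 63 - 27 \sqrt{42}$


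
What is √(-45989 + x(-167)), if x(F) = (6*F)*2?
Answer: I*√47993 ≈ 219.07*I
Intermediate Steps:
x(F) = 12*F
√(-45989 + x(-167)) = √(-45989 + 12*(-167)) = √(-45989 - 2004) = √(-47993) = I*√47993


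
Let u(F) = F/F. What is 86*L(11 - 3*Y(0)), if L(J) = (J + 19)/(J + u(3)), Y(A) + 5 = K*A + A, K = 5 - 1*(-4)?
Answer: 430/3 ≈ 143.33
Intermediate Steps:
u(F) = 1
K = 9 (K = 5 + 4 = 9)
Y(A) = -5 + 10*A (Y(A) = -5 + (9*A + A) = -5 + 10*A)
L(J) = (19 + J)/(1 + J) (L(J) = (J + 19)/(J + 1) = (19 + J)/(1 + J))
86*L(11 - 3*Y(0)) = 86*((19 + (11 - 3*(-5 + 10*0)))/(1 + (11 - 3*(-5 + 10*0)))) = 86*((19 + (11 - 3*(-5 + 0)))/(1 + (11 - 3*(-5 + 0)))) = 86*((19 + (11 - 3*(-5)))/(1 + (11 - 3*(-5)))) = 86*((19 + (11 - 1*(-15)))/(1 + (11 - 1*(-15)))) = 86*((19 + (11 + 15))/(1 + (11 + 15))) = 86*((19 + 26)/(1 + 26)) = 86*(45/27) = 86*((1/27)*45) = 86*(5/3) = 430/3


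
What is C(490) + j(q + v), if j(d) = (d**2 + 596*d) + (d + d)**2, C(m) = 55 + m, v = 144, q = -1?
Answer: 188018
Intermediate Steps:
j(d) = 5*d**2 + 596*d (j(d) = (d**2 + 596*d) + (2*d)**2 = (d**2 + 596*d) + 4*d**2 = 5*d**2 + 596*d)
C(490) + j(q + v) = (55 + 490) + (-1 + 144)*(596 + 5*(-1 + 144)) = 545 + 143*(596 + 5*143) = 545 + 143*(596 + 715) = 545 + 143*1311 = 545 + 187473 = 188018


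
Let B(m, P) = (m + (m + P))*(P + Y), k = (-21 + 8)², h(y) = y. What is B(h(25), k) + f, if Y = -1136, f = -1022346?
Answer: -1234119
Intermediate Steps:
k = 169 (k = (-13)² = 169)
B(m, P) = (-1136 + P)*(P + 2*m) (B(m, P) = (m + (m + P))*(P - 1136) = (m + (P + m))*(-1136 + P) = (P + 2*m)*(-1136 + P) = (-1136 + P)*(P + 2*m))
B(h(25), k) + f = (169² - 2272*25 - 1136*169 + 2*169*25) - 1022346 = (28561 - 56800 - 191984 + 8450) - 1022346 = -211773 - 1022346 = -1234119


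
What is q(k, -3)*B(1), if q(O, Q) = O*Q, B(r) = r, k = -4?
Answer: 12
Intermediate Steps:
q(k, -3)*B(1) = -4*(-3)*1 = 12*1 = 12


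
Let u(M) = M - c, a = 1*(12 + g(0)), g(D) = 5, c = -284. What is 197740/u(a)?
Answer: 197740/301 ≈ 656.94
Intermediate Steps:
a = 17 (a = 1*(12 + 5) = 1*17 = 17)
u(M) = 284 + M (u(M) = M - 1*(-284) = M + 284 = 284 + M)
197740/u(a) = 197740/(284 + 17) = 197740/301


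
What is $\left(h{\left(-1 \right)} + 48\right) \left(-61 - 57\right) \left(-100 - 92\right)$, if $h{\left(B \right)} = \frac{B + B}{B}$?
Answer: $1132800$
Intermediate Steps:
$h{\left(B \right)} = 2$ ($h{\left(B \right)} = \frac{2 B}{B} = 2$)
$\left(h{\left(-1 \right)} + 48\right) \left(-61 - 57\right) \left(-100 - 92\right) = \left(2 + 48\right) \left(-61 - 57\right) \left(-100 - 92\right) = 50 \left(-118\right) \left(-192\right) = \left(-5900\right) \left(-192\right) = 1132800$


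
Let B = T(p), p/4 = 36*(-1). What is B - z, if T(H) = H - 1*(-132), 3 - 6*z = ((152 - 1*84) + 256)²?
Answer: 34967/2 ≈ 17484.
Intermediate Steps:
z = -34991/2 (z = ½ - ((152 - 1*84) + 256)²/6 = ½ - ((152 - 84) + 256)²/6 = ½ - (68 + 256)²/6 = ½ - ⅙*324² = ½ - ⅙*104976 = ½ - 17496 = -34991/2 ≈ -17496.)
p = -144 (p = 4*(36*(-1)) = 4*(-36) = -144)
T(H) = 132 + H (T(H) = H + 132 = 132 + H)
B = -12 (B = 132 - 144 = -12)
B - z = -12 - 1*(-34991/2) = -12 + 34991/2 = 34967/2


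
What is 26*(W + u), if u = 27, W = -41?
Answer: -364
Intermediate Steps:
26*(W + u) = 26*(-41 + 27) = 26*(-14) = -364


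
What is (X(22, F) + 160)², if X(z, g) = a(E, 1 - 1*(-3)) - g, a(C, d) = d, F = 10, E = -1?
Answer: 23716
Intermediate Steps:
X(z, g) = 4 - g (X(z, g) = (1 - 1*(-3)) - g = (1 + 3) - g = 4 - g)
(X(22, F) + 160)² = ((4 - 1*10) + 160)² = ((4 - 10) + 160)² = (-6 + 160)² = 154² = 23716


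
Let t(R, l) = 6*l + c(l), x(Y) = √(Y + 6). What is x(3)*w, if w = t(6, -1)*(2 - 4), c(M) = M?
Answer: 42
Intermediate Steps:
x(Y) = √(6 + Y)
t(R, l) = 7*l (t(R, l) = 6*l + l = 7*l)
w = 14 (w = (7*(-1))*(2 - 4) = -7*(-2) = 14)
x(3)*w = √(6 + 3)*14 = √9*14 = 3*14 = 42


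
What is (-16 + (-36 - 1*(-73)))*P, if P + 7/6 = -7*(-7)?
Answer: 2009/2 ≈ 1004.5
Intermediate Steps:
P = 287/6 (P = -7/6 - 7*(-7) = -7/6 + 49 = 287/6 ≈ 47.833)
(-16 + (-36 - 1*(-73)))*P = (-16 + (-36 - 1*(-73)))*(287/6) = (-16 + (-36 + 73))*(287/6) = (-16 + 37)*(287/6) = 21*(287/6) = 2009/2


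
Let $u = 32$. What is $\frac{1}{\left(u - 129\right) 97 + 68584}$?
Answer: $\frac{1}{59175} \approx 1.6899 \cdot 10^{-5}$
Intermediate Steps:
$\frac{1}{\left(u - 129\right) 97 + 68584} = \frac{1}{\left(32 - 129\right) 97 + 68584} = \frac{1}{\left(-97\right) 97 + 68584} = \frac{1}{-9409 + 68584} = \frac{1}{59175}$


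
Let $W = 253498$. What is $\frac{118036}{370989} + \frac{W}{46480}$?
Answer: $\frac{7109377343}{1231683480} \approx 5.7721$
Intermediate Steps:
$\frac{118036}{370989} + \frac{W}{46480} = \frac{118036}{370989} + \frac{253498}{46480} = 118036 \cdot \frac{1}{370989} + 253498 \cdot \frac{1}{46480} = \frac{118036}{370989} + \frac{18107}{3320} = \frac{7109377343}{1231683480}$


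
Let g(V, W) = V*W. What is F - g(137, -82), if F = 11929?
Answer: 23163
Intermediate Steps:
F - g(137, -82) = 11929 - 137*(-82) = 11929 - 1*(-11234) = 11929 + 11234 = 23163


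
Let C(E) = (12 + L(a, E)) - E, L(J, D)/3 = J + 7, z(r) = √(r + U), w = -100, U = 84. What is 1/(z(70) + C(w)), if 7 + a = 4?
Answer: 62/7611 - √154/15222 ≈ 0.0073309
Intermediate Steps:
a = -3 (a = -7 + 4 = -3)
z(r) = √(84 + r) (z(r) = √(r + 84) = √(84 + r))
L(J, D) = 21 + 3*J (L(J, D) = 3*(J + 7) = 3*(7 + J) = 21 + 3*J)
C(E) = 24 - E (C(E) = (12 + (21 + 3*(-3))) - E = (12 + (21 - 9)) - E = (12 + 12) - E = 24 - E)
1/(z(70) + C(w)) = 1/(√(84 + 70) + (24 - 1*(-100))) = 1/(√154 + (24 + 100)) = 1/(√154 + 124) = 1/(124 + √154)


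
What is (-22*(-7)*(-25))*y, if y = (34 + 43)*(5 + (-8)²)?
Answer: -20455050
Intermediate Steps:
y = 5313 (y = 77*(5 + 64) = 77*69 = 5313)
(-22*(-7)*(-25))*y = (-22*(-7)*(-25))*5313 = (154*(-25))*5313 = -3850*5313 = -20455050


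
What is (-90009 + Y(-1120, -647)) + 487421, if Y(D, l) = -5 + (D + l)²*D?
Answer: -3496566273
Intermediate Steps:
Y(D, l) = -5 + D*(D + l)²
(-90009 + Y(-1120, -647)) + 487421 = (-90009 + (-5 - 1120*(-1120 - 647)²)) + 487421 = (-90009 + (-5 - 1120*(-1767)²)) + 487421 = (-90009 + (-5 - 1120*3122289)) + 487421 = (-90009 + (-5 - 3496963680)) + 487421 = (-90009 - 3496963685) + 487421 = -3497053694 + 487421 = -3496566273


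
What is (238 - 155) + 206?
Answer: 289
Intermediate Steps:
(238 - 155) + 206 = 83 + 206 = 289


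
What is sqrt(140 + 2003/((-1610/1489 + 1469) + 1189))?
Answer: sqrt(550739625845386)/1978076 ≈ 11.864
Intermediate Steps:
sqrt(140 + 2003/((-1610/1489 + 1469) + 1189)) = sqrt(140 + 2003/(2185731/1489 + 1189)) = sqrt(140 + 2003/(3956152/1489)) = sqrt(140 + 2003*(1489/3956152)) = sqrt(140 + 2982467/3956152) = sqrt(556843747/3956152) = sqrt(550739625845386)/1978076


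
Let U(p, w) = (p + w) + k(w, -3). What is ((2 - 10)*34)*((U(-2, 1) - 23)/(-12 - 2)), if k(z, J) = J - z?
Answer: -544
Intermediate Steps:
U(p, w) = -3 + p (U(p, w) = (p + w) + (-3 - w) = -3 + p)
((2 - 10)*34)*((U(-2, 1) - 23)/(-12 - 2)) = ((2 - 10)*34)*(((-3 - 2) - 23)/(-12 - 2)) = (-8*34)*((-5 - 23)/(-14)) = -(-7616)*(-1)/14 = -272*2 = -544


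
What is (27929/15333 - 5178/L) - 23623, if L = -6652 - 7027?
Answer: -4954229112596/209740107 ≈ -23621.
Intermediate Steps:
L = -13679
(27929/15333 - 5178/L) - 23623 = (27929/15333 - 5178/(-13679)) - 23623 = (27929*(1/15333) - 5178*(-1/13679)) - 23623 = (27929/15333 + 5178/13679) - 23623 = 461435065/209740107 - 23623 = -4954229112596/209740107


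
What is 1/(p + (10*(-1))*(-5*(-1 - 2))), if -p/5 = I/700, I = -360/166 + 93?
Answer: -1660/250077 ≈ -0.0066380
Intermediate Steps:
I = 7539/83 (I = -360*1/166 + 93 = -180/83 + 93 = 7539/83 ≈ 90.831)
p = -1077/1660 (p = -37695/(83*700) = -5*1077/8300 = -1077/1660 ≈ -0.64880)
1/(p + (10*(-1))*(-5*(-1 - 2))) = 1/(-1077/1660 + (10*(-1))*(-5*(-1 - 2))) = 1/(-1077/1660 - (-50)*(-3)) = 1/(-1077/1660 - 10*15) = 1/(-1077/1660 - 150) = 1/(-250077/1660) = -1660/250077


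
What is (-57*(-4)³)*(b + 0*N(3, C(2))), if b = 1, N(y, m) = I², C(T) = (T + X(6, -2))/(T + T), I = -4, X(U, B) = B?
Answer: 3648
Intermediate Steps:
C(T) = (-2 + T)/(2*T) (C(T) = (T - 2)/(T + T) = (-2 + T)/((2*T)) = (-2 + T)*(1/(2*T)) = (-2 + T)/(2*T))
N(y, m) = 16 (N(y, m) = (-4)² = 16)
(-57*(-4)³)*(b + 0*N(3, C(2))) = (-57*(-4)³)*(1 + 0*16) = (-57*(-64))*(1 + 0) = 3648*1 = 3648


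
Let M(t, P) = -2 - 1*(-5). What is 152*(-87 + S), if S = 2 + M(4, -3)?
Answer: -12464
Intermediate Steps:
M(t, P) = 3 (M(t, P) = -2 + 5 = 3)
S = 5 (S = 2 + 3 = 5)
152*(-87 + S) = 152*(-87 + 5) = 152*(-82) = -12464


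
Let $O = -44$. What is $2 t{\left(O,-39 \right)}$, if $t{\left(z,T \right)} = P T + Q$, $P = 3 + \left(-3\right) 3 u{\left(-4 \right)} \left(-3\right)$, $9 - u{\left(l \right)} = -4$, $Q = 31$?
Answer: $-27550$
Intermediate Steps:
$u{\left(l \right)} = 13$ ($u{\left(l \right)} = 9 - -4 = 9 + 4 = 13$)
$P = 354$ ($P = 3 + \left(-3\right) 3 \cdot 13 \left(-3\right) = 3 + \left(-9\right) 13 \left(-3\right) = 3 - -351 = 3 + 351 = 354$)
$t{\left(z,T \right)} = 31 + 354 T$ ($t{\left(z,T \right)} = 354 T + 31 = 31 + 354 T$)
$2 t{\left(O,-39 \right)} = 2 \left(31 + 354 \left(-39\right)\right) = 2 \left(31 - 13806\right) = 2 \left(-13775\right) = -27550$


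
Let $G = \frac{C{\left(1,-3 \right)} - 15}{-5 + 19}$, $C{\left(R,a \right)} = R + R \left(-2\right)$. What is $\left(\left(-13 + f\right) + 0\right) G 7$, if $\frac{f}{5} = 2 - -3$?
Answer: $-96$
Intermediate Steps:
$f = 25$ ($f = 5 \left(2 - -3\right) = 5 \left(2 + 3\right) = 5 \cdot 5 = 25$)
$C{\left(R,a \right)} = - R$ ($C{\left(R,a \right)} = R - 2 R = - R$)
$G = - \frac{8}{7}$ ($G = \frac{\left(-1\right) 1 - 15}{-5 + 19} = \frac{-1 - 15}{14} = \left(-16\right) \frac{1}{14} = - \frac{8}{7} \approx -1.1429$)
$\left(\left(-13 + f\right) + 0\right) G 7 = \left(\left(-13 + 25\right) + 0\right) \left(- \frac{8}{7}\right) 7 = \left(12 + 0\right) \left(- \frac{8}{7}\right) 7 = 12 \left(- \frac{8}{7}\right) 7 = \left(- \frac{96}{7}\right) 7 = -96$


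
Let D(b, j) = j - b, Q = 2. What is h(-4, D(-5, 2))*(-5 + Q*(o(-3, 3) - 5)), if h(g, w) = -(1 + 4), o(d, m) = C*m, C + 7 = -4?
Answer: 405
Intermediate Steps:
C = -11 (C = -7 - 4 = -11)
o(d, m) = -11*m
h(g, w) = -5 (h(g, w) = -1*5 = -5)
h(-4, D(-5, 2))*(-5 + Q*(o(-3, 3) - 5)) = -5*(-5 + 2*(-11*3 - 5)) = -5*(-5 + 2*(-33 - 5)) = -5*(-5 + 2*(-38)) = -5*(-5 - 76) = -5*(-81) = 405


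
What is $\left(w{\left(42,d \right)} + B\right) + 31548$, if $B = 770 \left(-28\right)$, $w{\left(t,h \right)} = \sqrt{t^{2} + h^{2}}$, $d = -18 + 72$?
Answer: $9988 + 6 \sqrt{130} \approx 10056.0$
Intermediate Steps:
$d = 54$
$w{\left(t,h \right)} = \sqrt{h^{2} + t^{2}}$
$B = -21560$
$\left(w{\left(42,d \right)} + B\right) + 31548 = \left(\sqrt{54^{2} + 42^{2}} - 21560\right) + 31548 = \left(\sqrt{2916 + 1764} - 21560\right) + 31548 = \left(\sqrt{4680} - 21560\right) + 31548 = \left(6 \sqrt{130} - 21560\right) + 31548 = \left(-21560 + 6 \sqrt{130}\right) + 31548 = 9988 + 6 \sqrt{130}$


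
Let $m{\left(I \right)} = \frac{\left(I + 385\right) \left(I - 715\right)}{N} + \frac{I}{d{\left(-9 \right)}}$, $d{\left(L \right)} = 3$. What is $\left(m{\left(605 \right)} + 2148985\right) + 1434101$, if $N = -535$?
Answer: $\frac{1150300681}{321} \approx 3.5835 \cdot 10^{6}$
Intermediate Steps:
$m{\left(I \right)} = \frac{I}{3} - \frac{\left(-715 + I\right) \left(385 + I\right)}{535}$ ($m{\left(I \right)} = \frac{\left(I + 385\right) \left(I - 715\right)}{-535} + \frac{I}{3} = \left(385 + I\right) \left(-715 + I\right) \left(- \frac{1}{535}\right) + I \frac{1}{3} = \left(-715 + I\right) \left(385 + I\right) \left(- \frac{1}{535}\right) + \frac{I}{3} = - \frac{\left(-715 + I\right) \left(385 + I\right)}{535} + \frac{I}{3} = \frac{I}{3} - \frac{\left(-715 + I\right) \left(385 + I\right)}{535}$)
$\left(m{\left(605 \right)} + 2148985\right) + 1434101 = \left(\left(\frac{55055}{107} - \frac{605^{2}}{535} + \frac{305}{321} \cdot 605\right) + 2148985\right) + 1434101 = \left(\left(\frac{55055}{107} - \frac{73205}{107} + \frac{184525}{321}\right) + 2148985\right) + 1434101 = \left(\frac{130075}{321} + 2148985\right) + 1434101 = \frac{689954260}{321} + 1434101 = \frac{1150300681}{321}$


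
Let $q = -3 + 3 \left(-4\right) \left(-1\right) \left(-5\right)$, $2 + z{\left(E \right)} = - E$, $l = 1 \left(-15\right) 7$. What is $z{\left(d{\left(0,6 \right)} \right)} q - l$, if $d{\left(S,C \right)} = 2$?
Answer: $357$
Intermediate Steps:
$l = -105$ ($l = \left(-15\right) 7 = -105$)
$z{\left(E \right)} = -2 - E$
$q = -63$ ($q = -3 + \left(-12\right) \left(-1\right) \left(-5\right) = -3 + 12 \left(-5\right) = -3 - 60 = -63$)
$z{\left(d{\left(0,6 \right)} \right)} q - l = \left(-2 - 2\right) \left(-63\right) - -105 = \left(-2 - 2\right) \left(-63\right) + 105 = \left(-4\right) \left(-63\right) + 105 = 252 + 105 = 357$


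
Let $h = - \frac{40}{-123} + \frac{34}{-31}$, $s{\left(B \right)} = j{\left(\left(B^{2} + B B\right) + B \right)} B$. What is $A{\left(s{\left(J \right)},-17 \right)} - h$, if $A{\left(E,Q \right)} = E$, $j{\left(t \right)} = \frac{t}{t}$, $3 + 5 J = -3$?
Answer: $- \frac{8168}{19065} \approx -0.42843$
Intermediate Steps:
$J = - \frac{6}{5}$ ($J = - \frac{3}{5} + \frac{1}{5} \left(-3\right) = - \frac{3}{5} - \frac{3}{5} = - \frac{6}{5} \approx -1.2$)
$j{\left(t \right)} = 1$
$s{\left(B \right)} = B$ ($s{\left(B \right)} = 1 B = B$)
$h = - \frac{2942}{3813}$ ($h = \left(-40\right) \left(- \frac{1}{123}\right) + 34 \left(- \frac{1}{31}\right) = \frac{40}{123} - \frac{34}{31} = - \frac{2942}{3813} \approx -0.77157$)
$A{\left(s{\left(J \right)},-17 \right)} - h = - \frac{6}{5} - - \frac{2942}{3813} = - \frac{6}{5} + \frac{2942}{3813} = - \frac{8168}{19065}$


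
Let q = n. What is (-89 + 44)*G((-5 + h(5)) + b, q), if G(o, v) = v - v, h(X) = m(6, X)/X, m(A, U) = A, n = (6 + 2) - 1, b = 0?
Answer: 0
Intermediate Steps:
n = 7 (n = 8 - 1 = 7)
h(X) = 6/X
q = 7
G(o, v) = 0
(-89 + 44)*G((-5 + h(5)) + b, q) = (-89 + 44)*0 = -45*0 = 0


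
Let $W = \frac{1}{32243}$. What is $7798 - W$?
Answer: $\frac{251430913}{32243} \approx 7798.0$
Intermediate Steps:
$W = \frac{1}{32243} \approx 3.1014 \cdot 10^{-5}$
$7798 - W = 7798 - \frac{1}{32243} = \frac{251430913}{32243}$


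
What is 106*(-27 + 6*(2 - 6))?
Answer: -5406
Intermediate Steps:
106*(-27 + 6*(2 - 6)) = 106*(-27 + 6*(-4)) = 106*(-27 - 24) = 106*(-51) = -5406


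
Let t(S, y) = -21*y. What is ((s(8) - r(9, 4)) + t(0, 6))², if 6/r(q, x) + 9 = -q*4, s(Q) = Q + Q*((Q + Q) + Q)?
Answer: 1236544/225 ≈ 5495.8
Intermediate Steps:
s(Q) = Q + 3*Q² (s(Q) = Q + Q*(2*Q + Q) = Q + Q*(3*Q) = Q + 3*Q²)
r(q, x) = 6/(-9 - 4*q) (r(q, x) = 6/(-9 - q*4) = 6/(-9 - 4*q))
((s(8) - r(9, 4)) + t(0, 6))² = ((8*(1 + 3*8) - (-6)/(9 + 4*9)) - 21*6)² = ((8*(1 + 24) - (-6)/(9 + 36)) - 126)² = ((8*25 - (-6)/45) - 126)² = ((200 - (-6)/45) - 126)² = ((200 - 1*(-2/15)) - 126)² = ((200 + 2/15) - 126)² = (3002/15 - 126)² = (1112/15)² = 1236544/225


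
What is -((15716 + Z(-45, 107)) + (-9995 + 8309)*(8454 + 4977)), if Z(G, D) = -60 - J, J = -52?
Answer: 22628958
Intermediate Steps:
Z(G, D) = -8 (Z(G, D) = -60 - 1*(-52) = -60 + 52 = -8)
-((15716 + Z(-45, 107)) + (-9995 + 8309)*(8454 + 4977)) = -((15716 - 8) + (-9995 + 8309)*(8454 + 4977)) = -(15708 - 1686*13431) = -(15708 - 22644666) = -1*(-22628958) = 22628958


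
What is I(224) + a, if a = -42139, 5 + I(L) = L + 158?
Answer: -41762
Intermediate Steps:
I(L) = 153 + L (I(L) = -5 + (L + 158) = -5 + (158 + L) = 153 + L)
I(224) + a = (153 + 224) - 42139 = 377 - 42139 = -41762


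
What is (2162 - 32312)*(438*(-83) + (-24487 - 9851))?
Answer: 2131363800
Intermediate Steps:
(2162 - 32312)*(438*(-83) + (-24487 - 9851)) = -30150*(-36354 - 34338) = -30150*(-70692) = 2131363800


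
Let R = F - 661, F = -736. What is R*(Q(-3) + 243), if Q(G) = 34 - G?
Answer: -391160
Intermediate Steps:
R = -1397 (R = -736 - 661 = -1397)
R*(Q(-3) + 243) = -1397*((34 - 1*(-3)) + 243) = -1397*((34 + 3) + 243) = -1397*(37 + 243) = -1397*280 = -391160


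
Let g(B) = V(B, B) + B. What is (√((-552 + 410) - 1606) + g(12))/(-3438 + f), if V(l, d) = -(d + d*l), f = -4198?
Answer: 36/1909 - I*√437/3818 ≈ 0.018858 - 0.0054753*I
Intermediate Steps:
V(l, d) = -d - d*l
g(B) = B - B*(1 + B) (g(B) = -B*(1 + B) + B = B - B*(1 + B))
(√((-552 + 410) - 1606) + g(12))/(-3438 + f) = (√((-552 + 410) - 1606) - 1*12²)/(-3438 - 4198) = (√(-142 - 1606) - 1*144)/(-7636) = (√(-1748) - 144)*(-1/7636) = (2*I*√437 - 144)*(-1/7636) = (-144 + 2*I*√437)*(-1/7636) = 36/1909 - I*√437/3818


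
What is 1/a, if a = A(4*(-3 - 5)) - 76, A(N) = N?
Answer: -1/108 ≈ -0.0092593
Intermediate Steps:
a = -108 (a = 4*(-3 - 5) - 76 = 4*(-8) - 76 = -32 - 76 = -108)
1/a = 1/(-108) = -1/108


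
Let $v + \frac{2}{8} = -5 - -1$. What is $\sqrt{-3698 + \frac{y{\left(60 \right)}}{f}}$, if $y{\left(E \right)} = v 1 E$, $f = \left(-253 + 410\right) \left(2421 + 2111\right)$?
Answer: $\frac{19 i \sqrt{1296518932247}}{355762} \approx 60.811 i$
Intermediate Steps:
$v = - \frac{17}{4}$ ($v = - \frac{1}{4} - 4 = - \frac{17}{4} \approx -4.25$)
$f = 711524$ ($f = 157 \cdot 4532 = 711524$)
$y{\left(E \right)} = - \frac{17 E}{4}$ ($y{\left(E \right)} = \left(- \frac{17}{4}\right) 1 E = - \frac{17 E}{4}$)
$\sqrt{-3698 + \frac{y{\left(60 \right)}}{f}} = \sqrt{-3698 + \frac{\left(- \frac{17}{4}\right) 60}{711524}} = \sqrt{-3698 - \frac{255}{711524}} = \sqrt{- \frac{2631216007}{711524}} = \frac{19 i \sqrt{1296518932247}}{355762}$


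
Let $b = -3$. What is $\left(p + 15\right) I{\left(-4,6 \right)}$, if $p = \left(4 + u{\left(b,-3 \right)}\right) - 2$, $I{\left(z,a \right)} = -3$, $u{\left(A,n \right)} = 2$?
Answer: $-57$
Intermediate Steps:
$p = 4$ ($p = \left(4 + 2\right) - 2 = 6 - 2 = 4$)
$\left(p + 15\right) I{\left(-4,6 \right)} = \left(4 + 15\right) \left(-3\right) = 19 \left(-3\right) = -57$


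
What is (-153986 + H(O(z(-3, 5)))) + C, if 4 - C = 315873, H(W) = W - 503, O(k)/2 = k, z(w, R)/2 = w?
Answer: -470370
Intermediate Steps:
z(w, R) = 2*w
O(k) = 2*k
H(W) = -503 + W
C = -315869 (C = 4 - 1*315873 = 4 - 315873 = -315869)
(-153986 + H(O(z(-3, 5)))) + C = (-153986 + (-503 + 2*(2*(-3)))) - 315869 = (-153986 + (-503 + 2*(-6))) - 315869 = (-153986 + (-503 - 12)) - 315869 = (-153986 - 515) - 315869 = -154501 - 315869 = -470370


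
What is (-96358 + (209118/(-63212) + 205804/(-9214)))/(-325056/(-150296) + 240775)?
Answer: -263662597400909107/658658765714284994 ≈ -0.40030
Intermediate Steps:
(-96358 + (209118/(-63212) + 205804/(-9214)))/(-325056/(-150296) + 240775) = (-96358 + (209118*(-1/63212) + 205804*(-1/9214)))/(-325056*(-1/150296) + 240775) = (-96358 + (-104559/31606 - 102902/4607))/(40632/18787 + 240775) = (-96358 - 3734023925/145608842)/(4523480557/18787) = -14034310821361/145608842*18787/4523480557 = -263662597400909107/658658765714284994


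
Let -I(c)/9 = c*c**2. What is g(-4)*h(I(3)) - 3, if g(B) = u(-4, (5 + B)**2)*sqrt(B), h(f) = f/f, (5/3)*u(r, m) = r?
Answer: -3 - 24*I/5 ≈ -3.0 - 4.8*I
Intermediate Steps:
u(r, m) = 3*r/5
I(c) = -9*c**3 (I(c) = -9*c*c**2 = -9*c**3)
h(f) = 1
g(B) = -12*sqrt(B)/5 (g(B) = ((3/5)*(-4))*sqrt(B) = -12*sqrt(B)/5)
g(-4)*h(I(3)) - 3 = -24*I/5*1 - 3 = -24*I/5 - 3 = -3 - 24*I/5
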